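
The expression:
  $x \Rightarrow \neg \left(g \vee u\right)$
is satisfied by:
  {u: False, x: False, g: False}
  {g: True, u: False, x: False}
  {u: True, g: False, x: False}
  {g: True, u: True, x: False}
  {x: True, g: False, u: False}


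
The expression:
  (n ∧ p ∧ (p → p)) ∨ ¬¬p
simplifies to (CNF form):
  p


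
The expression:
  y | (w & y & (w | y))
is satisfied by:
  {y: True}


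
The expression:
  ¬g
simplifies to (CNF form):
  ¬g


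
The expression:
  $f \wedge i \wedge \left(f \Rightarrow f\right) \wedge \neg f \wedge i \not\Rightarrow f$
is never true.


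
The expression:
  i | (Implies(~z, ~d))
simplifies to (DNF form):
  i | z | ~d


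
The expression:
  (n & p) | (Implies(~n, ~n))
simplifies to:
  True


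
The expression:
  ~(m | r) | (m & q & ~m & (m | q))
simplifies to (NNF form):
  ~m & ~r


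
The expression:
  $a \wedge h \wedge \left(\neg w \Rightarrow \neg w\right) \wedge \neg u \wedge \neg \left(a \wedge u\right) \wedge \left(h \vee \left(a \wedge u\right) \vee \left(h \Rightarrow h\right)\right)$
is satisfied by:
  {a: True, h: True, u: False}


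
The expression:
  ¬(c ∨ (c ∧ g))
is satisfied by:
  {c: False}


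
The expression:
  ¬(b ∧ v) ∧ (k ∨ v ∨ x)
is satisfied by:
  {k: True, x: True, v: False, b: False}
  {k: True, x: False, v: False, b: False}
  {x: True, b: False, k: False, v: False}
  {b: True, k: True, x: True, v: False}
  {b: True, k: True, x: False, v: False}
  {b: True, x: True, k: False, v: False}
  {v: True, k: True, x: True, b: False}
  {v: True, k: True, x: False, b: False}
  {v: True, x: True, k: False, b: False}
  {v: True, x: False, k: False, b: False}


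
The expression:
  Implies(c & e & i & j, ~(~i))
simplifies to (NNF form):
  True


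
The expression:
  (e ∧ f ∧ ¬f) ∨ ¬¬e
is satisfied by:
  {e: True}


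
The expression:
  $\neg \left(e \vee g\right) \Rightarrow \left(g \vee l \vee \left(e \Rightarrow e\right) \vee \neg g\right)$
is always true.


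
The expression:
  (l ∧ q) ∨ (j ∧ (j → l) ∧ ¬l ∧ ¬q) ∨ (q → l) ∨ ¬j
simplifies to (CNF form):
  l ∨ ¬j ∨ ¬q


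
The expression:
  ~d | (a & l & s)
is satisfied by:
  {a: True, s: True, l: True, d: False}
  {a: True, s: True, l: False, d: False}
  {a: True, l: True, s: False, d: False}
  {a: True, l: False, s: False, d: False}
  {s: True, l: True, a: False, d: False}
  {s: True, a: False, l: False, d: False}
  {s: False, l: True, a: False, d: False}
  {s: False, a: False, l: False, d: False}
  {a: True, d: True, s: True, l: True}


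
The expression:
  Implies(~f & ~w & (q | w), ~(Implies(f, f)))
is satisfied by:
  {w: True, f: True, q: False}
  {w: True, f: False, q: False}
  {f: True, w: False, q: False}
  {w: False, f: False, q: False}
  {q: True, w: True, f: True}
  {q: True, w: True, f: False}
  {q: True, f: True, w: False}


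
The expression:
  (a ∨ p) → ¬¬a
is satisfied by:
  {a: True, p: False}
  {p: False, a: False}
  {p: True, a: True}


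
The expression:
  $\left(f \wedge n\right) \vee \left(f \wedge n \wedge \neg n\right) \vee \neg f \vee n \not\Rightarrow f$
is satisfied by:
  {n: True, f: False}
  {f: False, n: False}
  {f: True, n: True}


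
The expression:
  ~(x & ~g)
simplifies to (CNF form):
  g | ~x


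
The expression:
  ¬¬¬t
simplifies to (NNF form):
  ¬t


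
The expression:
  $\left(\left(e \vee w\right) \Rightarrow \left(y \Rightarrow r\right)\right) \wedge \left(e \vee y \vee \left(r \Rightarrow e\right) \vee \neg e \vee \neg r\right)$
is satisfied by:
  {r: True, e: False, w: False, y: False}
  {r: True, w: True, e: False, y: False}
  {r: True, e: True, w: False, y: False}
  {r: True, w: True, e: True, y: False}
  {r: False, e: False, w: False, y: False}
  {w: True, r: False, e: False, y: False}
  {e: True, r: False, w: False, y: False}
  {w: True, e: True, r: False, y: False}
  {y: True, r: True, e: False, w: False}
  {y: True, w: True, r: True, e: False}
  {y: True, r: True, e: True, w: False}
  {y: True, w: True, r: True, e: True}
  {y: True, r: False, e: False, w: False}


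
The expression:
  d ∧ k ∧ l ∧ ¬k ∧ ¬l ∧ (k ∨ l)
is never true.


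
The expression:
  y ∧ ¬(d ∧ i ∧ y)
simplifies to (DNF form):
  (y ∧ ¬d) ∨ (y ∧ ¬i)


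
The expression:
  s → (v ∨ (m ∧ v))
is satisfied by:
  {v: True, s: False}
  {s: False, v: False}
  {s: True, v: True}


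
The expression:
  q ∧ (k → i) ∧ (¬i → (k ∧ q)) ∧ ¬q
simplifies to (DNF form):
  False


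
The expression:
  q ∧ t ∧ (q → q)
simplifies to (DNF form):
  q ∧ t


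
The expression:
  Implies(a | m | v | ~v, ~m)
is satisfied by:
  {m: False}


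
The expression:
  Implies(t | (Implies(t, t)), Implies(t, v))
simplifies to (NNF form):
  v | ~t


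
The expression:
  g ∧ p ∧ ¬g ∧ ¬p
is never true.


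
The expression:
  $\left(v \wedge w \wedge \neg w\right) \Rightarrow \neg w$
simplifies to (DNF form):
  $\text{True}$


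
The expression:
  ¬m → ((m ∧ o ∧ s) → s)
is always true.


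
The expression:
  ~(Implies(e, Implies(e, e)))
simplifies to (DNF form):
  False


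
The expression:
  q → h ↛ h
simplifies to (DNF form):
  ¬q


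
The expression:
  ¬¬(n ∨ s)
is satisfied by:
  {n: True, s: True}
  {n: True, s: False}
  {s: True, n: False}


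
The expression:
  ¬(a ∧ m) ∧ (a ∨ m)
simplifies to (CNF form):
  (a ∨ m) ∧ (a ∨ ¬a) ∧ (m ∨ ¬m) ∧ (¬a ∨ ¬m)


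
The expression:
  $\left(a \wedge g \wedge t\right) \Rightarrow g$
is always true.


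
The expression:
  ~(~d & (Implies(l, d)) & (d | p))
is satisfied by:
  {d: True, l: True, p: False}
  {d: True, p: False, l: False}
  {l: True, p: False, d: False}
  {l: False, p: False, d: False}
  {d: True, l: True, p: True}
  {d: True, p: True, l: False}
  {l: True, p: True, d: False}


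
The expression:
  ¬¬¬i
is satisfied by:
  {i: False}


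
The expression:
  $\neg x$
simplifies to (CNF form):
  $\neg x$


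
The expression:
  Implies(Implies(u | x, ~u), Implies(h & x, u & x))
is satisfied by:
  {u: True, h: False, x: False}
  {h: False, x: False, u: False}
  {x: True, u: True, h: False}
  {x: True, h: False, u: False}
  {u: True, h: True, x: False}
  {h: True, u: False, x: False}
  {x: True, h: True, u: True}


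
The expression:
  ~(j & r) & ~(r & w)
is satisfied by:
  {w: False, r: False, j: False}
  {j: True, w: False, r: False}
  {w: True, j: False, r: False}
  {j: True, w: True, r: False}
  {r: True, j: False, w: False}


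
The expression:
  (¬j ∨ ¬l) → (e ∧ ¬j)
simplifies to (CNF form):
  (e ∨ j) ∧ (e ∨ l) ∧ (j ∨ ¬j) ∧ (l ∨ ¬j)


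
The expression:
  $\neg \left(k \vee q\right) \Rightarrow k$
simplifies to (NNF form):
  $k \vee q$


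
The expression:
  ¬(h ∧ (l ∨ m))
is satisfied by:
  {l: False, h: False, m: False}
  {m: True, l: False, h: False}
  {l: True, m: False, h: False}
  {m: True, l: True, h: False}
  {h: True, m: False, l: False}


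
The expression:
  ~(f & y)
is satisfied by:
  {y: False, f: False}
  {f: True, y: False}
  {y: True, f: False}


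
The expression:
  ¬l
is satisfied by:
  {l: False}


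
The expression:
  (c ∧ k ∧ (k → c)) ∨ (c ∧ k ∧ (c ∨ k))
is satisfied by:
  {c: True, k: True}


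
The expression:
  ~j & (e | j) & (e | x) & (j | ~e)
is never true.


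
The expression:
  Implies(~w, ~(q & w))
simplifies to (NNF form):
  True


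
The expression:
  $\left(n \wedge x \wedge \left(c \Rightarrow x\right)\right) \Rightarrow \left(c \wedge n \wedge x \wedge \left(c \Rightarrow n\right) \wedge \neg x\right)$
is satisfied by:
  {x: False, n: False}
  {n: True, x: False}
  {x: True, n: False}


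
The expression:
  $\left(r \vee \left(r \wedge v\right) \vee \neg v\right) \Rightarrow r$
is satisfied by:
  {r: True, v: True}
  {r: True, v: False}
  {v: True, r: False}


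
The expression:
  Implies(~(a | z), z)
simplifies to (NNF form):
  a | z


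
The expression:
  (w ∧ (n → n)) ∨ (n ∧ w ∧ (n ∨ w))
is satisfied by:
  {w: True}


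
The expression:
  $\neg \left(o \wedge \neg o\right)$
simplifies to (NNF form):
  $\text{True}$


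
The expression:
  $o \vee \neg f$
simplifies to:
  $o \vee \neg f$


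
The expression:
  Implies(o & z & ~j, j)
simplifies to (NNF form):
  j | ~o | ~z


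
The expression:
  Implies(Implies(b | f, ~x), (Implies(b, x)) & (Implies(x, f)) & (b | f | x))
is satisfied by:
  {x: True, f: True, b: False}
  {f: True, b: False, x: False}
  {x: True, b: True, f: True}
  {x: True, b: True, f: False}


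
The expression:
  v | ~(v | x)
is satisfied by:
  {v: True, x: False}
  {x: False, v: False}
  {x: True, v: True}


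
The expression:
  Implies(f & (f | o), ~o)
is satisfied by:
  {o: False, f: False}
  {f: True, o: False}
  {o: True, f: False}


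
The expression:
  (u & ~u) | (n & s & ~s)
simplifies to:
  False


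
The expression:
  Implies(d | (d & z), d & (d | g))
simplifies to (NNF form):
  True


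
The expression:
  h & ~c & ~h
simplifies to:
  False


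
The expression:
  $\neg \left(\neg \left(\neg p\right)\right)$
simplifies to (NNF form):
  $\neg p$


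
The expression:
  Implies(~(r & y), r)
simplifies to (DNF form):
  r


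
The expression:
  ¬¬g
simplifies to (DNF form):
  g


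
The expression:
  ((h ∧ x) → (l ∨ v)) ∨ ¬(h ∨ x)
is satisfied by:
  {v: True, l: True, h: False, x: False}
  {v: True, h: False, l: False, x: False}
  {l: True, v: False, h: False, x: False}
  {v: False, h: False, l: False, x: False}
  {x: True, v: True, l: True, h: False}
  {x: True, v: True, h: False, l: False}
  {x: True, l: True, v: False, h: False}
  {x: True, v: False, h: False, l: False}
  {v: True, h: True, l: True, x: False}
  {v: True, h: True, x: False, l: False}
  {h: True, l: True, x: False, v: False}
  {h: True, x: False, l: False, v: False}
  {v: True, h: True, x: True, l: True}
  {v: True, h: True, x: True, l: False}
  {h: True, x: True, l: True, v: False}


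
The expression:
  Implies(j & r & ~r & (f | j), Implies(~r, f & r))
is always true.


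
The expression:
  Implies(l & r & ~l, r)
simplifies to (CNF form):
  True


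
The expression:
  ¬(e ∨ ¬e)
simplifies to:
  False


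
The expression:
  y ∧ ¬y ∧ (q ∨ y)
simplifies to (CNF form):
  False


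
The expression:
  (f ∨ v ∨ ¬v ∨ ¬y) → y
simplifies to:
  y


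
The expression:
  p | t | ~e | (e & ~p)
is always true.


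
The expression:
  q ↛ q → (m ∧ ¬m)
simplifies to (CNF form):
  True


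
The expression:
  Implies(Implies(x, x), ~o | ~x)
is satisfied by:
  {o: False, x: False}
  {x: True, o: False}
  {o: True, x: False}


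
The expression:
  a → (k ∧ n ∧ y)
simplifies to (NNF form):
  (k ∧ n ∧ y) ∨ ¬a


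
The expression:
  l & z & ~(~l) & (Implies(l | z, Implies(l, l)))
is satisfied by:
  {z: True, l: True}


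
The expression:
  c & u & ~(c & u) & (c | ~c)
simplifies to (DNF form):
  False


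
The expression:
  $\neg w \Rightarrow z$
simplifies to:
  $w \vee z$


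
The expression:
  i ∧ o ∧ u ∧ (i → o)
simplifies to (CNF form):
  i ∧ o ∧ u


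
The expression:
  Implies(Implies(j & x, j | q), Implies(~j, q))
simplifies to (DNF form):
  j | q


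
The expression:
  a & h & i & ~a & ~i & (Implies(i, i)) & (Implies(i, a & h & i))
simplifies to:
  False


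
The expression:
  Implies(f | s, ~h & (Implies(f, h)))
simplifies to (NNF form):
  ~f & (~h | ~s)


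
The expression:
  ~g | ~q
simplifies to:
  ~g | ~q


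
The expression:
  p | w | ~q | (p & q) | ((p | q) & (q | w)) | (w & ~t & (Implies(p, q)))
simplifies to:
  True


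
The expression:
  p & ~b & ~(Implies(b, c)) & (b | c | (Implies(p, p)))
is never true.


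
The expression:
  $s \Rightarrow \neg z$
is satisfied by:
  {s: False, z: False}
  {z: True, s: False}
  {s: True, z: False}


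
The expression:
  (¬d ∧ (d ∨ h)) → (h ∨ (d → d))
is always true.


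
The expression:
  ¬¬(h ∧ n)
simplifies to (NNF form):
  h ∧ n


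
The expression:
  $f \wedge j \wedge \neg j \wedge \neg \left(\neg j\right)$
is never true.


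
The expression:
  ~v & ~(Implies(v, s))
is never true.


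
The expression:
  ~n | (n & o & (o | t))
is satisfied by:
  {o: True, n: False}
  {n: False, o: False}
  {n: True, o: True}


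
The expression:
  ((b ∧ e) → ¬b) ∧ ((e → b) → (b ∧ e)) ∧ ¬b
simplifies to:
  e ∧ ¬b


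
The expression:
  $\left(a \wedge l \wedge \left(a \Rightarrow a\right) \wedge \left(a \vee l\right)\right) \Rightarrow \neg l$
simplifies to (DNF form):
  $\neg a \vee \neg l$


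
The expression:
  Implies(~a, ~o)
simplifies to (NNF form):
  a | ~o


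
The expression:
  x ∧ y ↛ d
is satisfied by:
  {x: True, y: True, d: False}


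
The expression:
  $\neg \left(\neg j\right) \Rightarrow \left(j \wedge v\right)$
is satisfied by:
  {v: True, j: False}
  {j: False, v: False}
  {j: True, v: True}


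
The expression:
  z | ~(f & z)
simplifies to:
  True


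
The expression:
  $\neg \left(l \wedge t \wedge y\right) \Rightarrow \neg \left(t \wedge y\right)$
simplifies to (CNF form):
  $l \vee \neg t \vee \neg y$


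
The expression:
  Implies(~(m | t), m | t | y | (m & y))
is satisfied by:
  {y: True, t: True, m: True}
  {y: True, t: True, m: False}
  {y: True, m: True, t: False}
  {y: True, m: False, t: False}
  {t: True, m: True, y: False}
  {t: True, m: False, y: False}
  {m: True, t: False, y: False}


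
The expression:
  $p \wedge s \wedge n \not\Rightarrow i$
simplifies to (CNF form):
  $n \wedge p \wedge s \wedge \neg i$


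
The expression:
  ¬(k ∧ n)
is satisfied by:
  {k: False, n: False}
  {n: True, k: False}
  {k: True, n: False}


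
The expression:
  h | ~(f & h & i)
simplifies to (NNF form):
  True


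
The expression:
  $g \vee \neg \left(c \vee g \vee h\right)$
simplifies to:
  $g \vee \left(\neg c \wedge \neg h\right)$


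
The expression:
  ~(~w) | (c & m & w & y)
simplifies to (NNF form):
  w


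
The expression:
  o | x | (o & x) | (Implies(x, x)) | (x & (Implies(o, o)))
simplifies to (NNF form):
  True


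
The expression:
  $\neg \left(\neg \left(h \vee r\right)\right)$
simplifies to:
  $h \vee r$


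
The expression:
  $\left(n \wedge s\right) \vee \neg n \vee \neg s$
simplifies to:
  $\text{True}$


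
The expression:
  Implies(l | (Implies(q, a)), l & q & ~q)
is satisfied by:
  {q: True, l: False, a: False}


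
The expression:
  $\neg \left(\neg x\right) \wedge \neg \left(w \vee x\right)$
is never true.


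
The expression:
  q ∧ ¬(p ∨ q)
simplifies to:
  False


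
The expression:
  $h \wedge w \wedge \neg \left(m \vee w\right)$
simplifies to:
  $\text{False}$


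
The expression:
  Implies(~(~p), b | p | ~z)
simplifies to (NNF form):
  True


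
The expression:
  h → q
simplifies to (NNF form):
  q ∨ ¬h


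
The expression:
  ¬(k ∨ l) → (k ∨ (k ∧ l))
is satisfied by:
  {k: True, l: True}
  {k: True, l: False}
  {l: True, k: False}


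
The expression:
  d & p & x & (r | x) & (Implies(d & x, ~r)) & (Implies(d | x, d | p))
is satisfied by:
  {p: True, d: True, x: True, r: False}


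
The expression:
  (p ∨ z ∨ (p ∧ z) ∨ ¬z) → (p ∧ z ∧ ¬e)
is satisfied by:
  {z: True, p: True, e: False}


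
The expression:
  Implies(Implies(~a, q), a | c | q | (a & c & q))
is always true.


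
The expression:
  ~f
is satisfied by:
  {f: False}


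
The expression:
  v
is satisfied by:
  {v: True}


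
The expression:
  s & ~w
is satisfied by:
  {s: True, w: False}


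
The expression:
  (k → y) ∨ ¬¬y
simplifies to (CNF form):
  y ∨ ¬k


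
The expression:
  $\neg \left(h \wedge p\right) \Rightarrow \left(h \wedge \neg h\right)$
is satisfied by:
  {h: True, p: True}


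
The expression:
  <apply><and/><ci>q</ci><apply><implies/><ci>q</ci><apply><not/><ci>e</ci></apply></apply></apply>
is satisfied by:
  {q: True, e: False}


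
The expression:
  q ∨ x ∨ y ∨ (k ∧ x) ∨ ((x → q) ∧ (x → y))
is always true.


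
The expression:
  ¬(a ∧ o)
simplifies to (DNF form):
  ¬a ∨ ¬o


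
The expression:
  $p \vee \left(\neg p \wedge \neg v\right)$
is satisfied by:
  {p: True, v: False}
  {v: False, p: False}
  {v: True, p: True}


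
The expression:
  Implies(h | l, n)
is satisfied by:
  {n: True, l: False, h: False}
  {n: True, h: True, l: False}
  {n: True, l: True, h: False}
  {n: True, h: True, l: True}
  {h: False, l: False, n: False}


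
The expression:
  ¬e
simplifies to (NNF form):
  ¬e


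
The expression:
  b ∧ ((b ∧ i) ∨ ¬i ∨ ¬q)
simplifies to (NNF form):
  b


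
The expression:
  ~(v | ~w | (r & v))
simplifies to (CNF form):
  w & ~v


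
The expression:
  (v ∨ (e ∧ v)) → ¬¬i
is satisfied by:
  {i: True, v: False}
  {v: False, i: False}
  {v: True, i: True}


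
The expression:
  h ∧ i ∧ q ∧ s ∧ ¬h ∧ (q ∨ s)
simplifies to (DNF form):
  False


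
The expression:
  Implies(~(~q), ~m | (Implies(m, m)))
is always true.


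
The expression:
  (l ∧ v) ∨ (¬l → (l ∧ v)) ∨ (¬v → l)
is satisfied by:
  {v: True, l: True}
  {v: True, l: False}
  {l: True, v: False}


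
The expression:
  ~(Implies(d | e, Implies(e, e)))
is never true.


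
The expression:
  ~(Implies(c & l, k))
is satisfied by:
  {c: True, l: True, k: False}


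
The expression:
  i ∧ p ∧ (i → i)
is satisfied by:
  {i: True, p: True}


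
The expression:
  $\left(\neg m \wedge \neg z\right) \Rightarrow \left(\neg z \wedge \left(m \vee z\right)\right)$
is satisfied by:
  {z: True, m: True}
  {z: True, m: False}
  {m: True, z: False}


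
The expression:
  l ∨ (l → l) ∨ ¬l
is always true.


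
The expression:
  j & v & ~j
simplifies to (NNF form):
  False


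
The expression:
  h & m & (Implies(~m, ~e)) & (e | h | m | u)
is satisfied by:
  {h: True, m: True}


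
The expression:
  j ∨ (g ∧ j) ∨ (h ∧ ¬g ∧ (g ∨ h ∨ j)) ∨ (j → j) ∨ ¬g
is always true.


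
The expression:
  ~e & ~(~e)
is never true.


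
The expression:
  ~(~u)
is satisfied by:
  {u: True}


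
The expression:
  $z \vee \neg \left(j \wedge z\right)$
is always true.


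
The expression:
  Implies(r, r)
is always true.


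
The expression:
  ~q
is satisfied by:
  {q: False}


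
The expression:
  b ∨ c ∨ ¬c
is always true.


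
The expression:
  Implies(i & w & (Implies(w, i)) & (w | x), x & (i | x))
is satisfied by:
  {x: True, w: False, i: False}
  {w: False, i: False, x: False}
  {x: True, i: True, w: False}
  {i: True, w: False, x: False}
  {x: True, w: True, i: False}
  {w: True, x: False, i: False}
  {x: True, i: True, w: True}


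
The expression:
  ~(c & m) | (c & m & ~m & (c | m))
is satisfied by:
  {m: False, c: False}
  {c: True, m: False}
  {m: True, c: False}


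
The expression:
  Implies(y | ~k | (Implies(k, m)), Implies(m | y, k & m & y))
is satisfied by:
  {k: True, y: False, m: False}
  {k: False, y: False, m: False}
  {y: True, m: True, k: True}


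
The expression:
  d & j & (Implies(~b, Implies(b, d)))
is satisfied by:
  {j: True, d: True}


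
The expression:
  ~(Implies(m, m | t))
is never true.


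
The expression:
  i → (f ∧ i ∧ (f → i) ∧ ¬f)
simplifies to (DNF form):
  ¬i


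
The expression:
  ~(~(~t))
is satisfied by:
  {t: False}


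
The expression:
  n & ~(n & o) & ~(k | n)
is never true.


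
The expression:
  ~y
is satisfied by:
  {y: False}


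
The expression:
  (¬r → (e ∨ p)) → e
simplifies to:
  e ∨ (¬p ∧ ¬r)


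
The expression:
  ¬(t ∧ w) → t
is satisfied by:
  {t: True}


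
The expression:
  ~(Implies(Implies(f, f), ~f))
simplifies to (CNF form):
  f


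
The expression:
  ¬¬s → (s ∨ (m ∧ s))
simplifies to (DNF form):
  True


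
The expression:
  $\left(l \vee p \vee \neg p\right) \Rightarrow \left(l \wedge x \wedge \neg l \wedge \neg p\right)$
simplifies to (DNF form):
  $\text{False}$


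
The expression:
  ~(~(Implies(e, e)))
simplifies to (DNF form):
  True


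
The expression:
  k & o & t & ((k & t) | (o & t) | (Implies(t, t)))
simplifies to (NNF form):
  k & o & t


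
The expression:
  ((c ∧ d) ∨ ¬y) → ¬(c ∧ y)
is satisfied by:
  {c: False, d: False, y: False}
  {y: True, c: False, d: False}
  {d: True, c: False, y: False}
  {y: True, d: True, c: False}
  {c: True, y: False, d: False}
  {y: True, c: True, d: False}
  {d: True, c: True, y: False}


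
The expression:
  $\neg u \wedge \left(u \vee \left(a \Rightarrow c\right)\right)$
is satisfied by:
  {c: True, u: False, a: False}
  {u: False, a: False, c: False}
  {a: True, c: True, u: False}


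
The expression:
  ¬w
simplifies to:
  ¬w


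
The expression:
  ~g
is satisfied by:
  {g: False}


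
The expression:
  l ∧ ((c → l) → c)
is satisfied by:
  {c: True, l: True}


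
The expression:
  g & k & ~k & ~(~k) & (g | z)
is never true.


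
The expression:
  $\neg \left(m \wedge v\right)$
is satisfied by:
  {m: False, v: False}
  {v: True, m: False}
  {m: True, v: False}


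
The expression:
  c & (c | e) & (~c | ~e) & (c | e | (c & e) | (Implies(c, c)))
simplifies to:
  c & ~e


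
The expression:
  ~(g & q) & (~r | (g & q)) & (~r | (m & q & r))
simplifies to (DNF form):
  (~g & ~r) | (~q & ~r)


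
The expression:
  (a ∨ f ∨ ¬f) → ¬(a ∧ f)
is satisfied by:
  {a: False, f: False}
  {f: True, a: False}
  {a: True, f: False}


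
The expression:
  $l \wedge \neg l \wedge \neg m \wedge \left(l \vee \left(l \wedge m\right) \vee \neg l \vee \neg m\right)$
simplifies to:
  $\text{False}$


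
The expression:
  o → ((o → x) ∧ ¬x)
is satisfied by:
  {o: False}


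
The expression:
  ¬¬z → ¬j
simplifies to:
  ¬j ∨ ¬z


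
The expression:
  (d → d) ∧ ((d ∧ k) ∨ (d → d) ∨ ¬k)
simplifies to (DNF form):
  True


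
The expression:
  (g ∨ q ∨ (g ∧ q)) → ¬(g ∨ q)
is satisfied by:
  {q: False, g: False}


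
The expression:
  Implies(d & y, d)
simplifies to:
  True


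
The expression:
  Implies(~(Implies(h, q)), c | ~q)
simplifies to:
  True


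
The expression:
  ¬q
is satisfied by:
  {q: False}


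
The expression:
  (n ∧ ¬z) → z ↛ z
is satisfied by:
  {z: True, n: False}
  {n: False, z: False}
  {n: True, z: True}


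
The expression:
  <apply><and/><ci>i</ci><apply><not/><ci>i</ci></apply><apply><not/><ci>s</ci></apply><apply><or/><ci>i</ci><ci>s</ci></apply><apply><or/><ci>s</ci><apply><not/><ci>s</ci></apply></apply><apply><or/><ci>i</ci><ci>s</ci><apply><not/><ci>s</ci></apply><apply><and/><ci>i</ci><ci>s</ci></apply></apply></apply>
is never true.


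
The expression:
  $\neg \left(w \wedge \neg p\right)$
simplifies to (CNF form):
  $p \vee \neg w$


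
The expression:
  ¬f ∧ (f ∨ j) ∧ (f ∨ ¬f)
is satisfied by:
  {j: True, f: False}


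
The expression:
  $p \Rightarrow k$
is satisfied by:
  {k: True, p: False}
  {p: False, k: False}
  {p: True, k: True}


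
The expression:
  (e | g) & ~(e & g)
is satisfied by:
  {g: True, e: False}
  {e: True, g: False}


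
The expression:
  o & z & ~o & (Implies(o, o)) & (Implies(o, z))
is never true.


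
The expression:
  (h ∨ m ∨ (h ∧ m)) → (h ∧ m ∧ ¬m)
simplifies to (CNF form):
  ¬h ∧ ¬m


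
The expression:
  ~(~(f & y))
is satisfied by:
  {f: True, y: True}


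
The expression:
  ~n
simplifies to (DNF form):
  ~n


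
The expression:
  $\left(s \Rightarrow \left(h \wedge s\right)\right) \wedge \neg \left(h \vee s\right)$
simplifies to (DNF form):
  $\neg h \wedge \neg s$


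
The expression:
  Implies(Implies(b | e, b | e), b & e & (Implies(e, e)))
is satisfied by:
  {e: True, b: True}


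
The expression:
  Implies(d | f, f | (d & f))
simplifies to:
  f | ~d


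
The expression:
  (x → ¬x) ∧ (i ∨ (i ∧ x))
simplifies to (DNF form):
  i ∧ ¬x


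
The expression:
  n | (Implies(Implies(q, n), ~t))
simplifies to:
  n | q | ~t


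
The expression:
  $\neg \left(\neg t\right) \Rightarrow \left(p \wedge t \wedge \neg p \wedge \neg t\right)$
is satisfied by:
  {t: False}


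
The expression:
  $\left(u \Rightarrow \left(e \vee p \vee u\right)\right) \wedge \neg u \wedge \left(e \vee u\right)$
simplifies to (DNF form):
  $e \wedge \neg u$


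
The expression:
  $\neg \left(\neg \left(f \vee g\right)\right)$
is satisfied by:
  {g: True, f: True}
  {g: True, f: False}
  {f: True, g: False}


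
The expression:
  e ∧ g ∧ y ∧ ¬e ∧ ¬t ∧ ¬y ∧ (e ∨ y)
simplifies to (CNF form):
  False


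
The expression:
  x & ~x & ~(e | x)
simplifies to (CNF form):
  False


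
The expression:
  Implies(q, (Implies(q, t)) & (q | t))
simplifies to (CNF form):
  t | ~q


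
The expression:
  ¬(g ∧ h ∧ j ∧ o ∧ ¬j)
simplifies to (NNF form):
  True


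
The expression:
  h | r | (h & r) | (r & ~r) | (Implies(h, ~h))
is always true.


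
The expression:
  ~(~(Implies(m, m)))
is always true.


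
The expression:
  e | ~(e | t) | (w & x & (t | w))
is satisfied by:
  {w: True, e: True, x: True, t: False}
  {w: True, e: True, x: False, t: False}
  {e: True, x: True, w: False, t: False}
  {e: True, w: False, x: False, t: False}
  {w: True, x: True, e: False, t: False}
  {w: True, x: False, e: False, t: False}
  {x: True, w: False, e: False, t: False}
  {x: False, w: False, e: False, t: False}
  {t: True, w: True, e: True, x: True}
  {t: True, w: True, e: True, x: False}
  {t: True, e: True, x: True, w: False}
  {t: True, e: True, x: False, w: False}
  {t: True, w: True, x: True, e: False}


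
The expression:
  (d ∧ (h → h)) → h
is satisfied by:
  {h: True, d: False}
  {d: False, h: False}
  {d: True, h: True}


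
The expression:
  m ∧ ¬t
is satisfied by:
  {m: True, t: False}


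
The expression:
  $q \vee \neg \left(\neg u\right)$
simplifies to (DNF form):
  $q \vee u$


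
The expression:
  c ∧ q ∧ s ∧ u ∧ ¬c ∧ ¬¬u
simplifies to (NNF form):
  False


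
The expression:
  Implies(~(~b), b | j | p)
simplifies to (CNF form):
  True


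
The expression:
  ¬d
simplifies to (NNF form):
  ¬d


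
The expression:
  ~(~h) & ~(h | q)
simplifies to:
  False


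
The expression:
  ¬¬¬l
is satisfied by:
  {l: False}


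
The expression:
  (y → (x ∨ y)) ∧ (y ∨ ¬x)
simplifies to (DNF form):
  y ∨ ¬x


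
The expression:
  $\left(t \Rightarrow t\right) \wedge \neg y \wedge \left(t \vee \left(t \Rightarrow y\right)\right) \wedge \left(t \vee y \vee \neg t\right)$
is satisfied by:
  {y: False}


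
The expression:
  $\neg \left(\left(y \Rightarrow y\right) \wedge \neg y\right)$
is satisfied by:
  {y: True}


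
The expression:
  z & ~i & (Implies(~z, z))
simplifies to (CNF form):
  z & ~i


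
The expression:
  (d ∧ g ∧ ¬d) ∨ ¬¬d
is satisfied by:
  {d: True}


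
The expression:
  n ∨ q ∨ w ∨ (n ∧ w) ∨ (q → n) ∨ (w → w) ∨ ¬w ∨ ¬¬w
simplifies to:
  True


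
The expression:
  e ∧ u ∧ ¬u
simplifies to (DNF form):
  False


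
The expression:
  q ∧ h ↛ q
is never true.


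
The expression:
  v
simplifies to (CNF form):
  v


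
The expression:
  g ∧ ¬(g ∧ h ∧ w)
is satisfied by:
  {g: True, w: False, h: False}
  {g: True, h: True, w: False}
  {g: True, w: True, h: False}


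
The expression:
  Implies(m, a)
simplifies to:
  a | ~m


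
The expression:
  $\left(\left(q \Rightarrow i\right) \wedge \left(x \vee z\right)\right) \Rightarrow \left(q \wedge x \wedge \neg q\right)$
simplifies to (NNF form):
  $\left(q \vee \neg x\right) \wedge \left(q \vee \neg z\right) \wedge \left(\neg i \vee \neg x\right) \wedge \left(\neg i \vee \neg z\right)$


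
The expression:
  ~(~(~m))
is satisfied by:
  {m: False}


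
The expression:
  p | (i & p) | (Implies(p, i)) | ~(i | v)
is always true.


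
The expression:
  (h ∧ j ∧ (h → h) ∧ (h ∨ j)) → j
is always true.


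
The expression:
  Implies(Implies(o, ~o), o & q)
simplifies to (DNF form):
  o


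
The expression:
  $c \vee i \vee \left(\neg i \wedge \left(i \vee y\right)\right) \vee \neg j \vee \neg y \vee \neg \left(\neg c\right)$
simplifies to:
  $\text{True}$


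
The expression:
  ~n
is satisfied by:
  {n: False}


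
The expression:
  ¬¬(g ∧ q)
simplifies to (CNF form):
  g ∧ q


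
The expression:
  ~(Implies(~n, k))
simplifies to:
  ~k & ~n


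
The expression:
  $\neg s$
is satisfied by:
  {s: False}


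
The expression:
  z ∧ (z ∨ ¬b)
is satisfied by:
  {z: True}


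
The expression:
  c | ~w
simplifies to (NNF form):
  c | ~w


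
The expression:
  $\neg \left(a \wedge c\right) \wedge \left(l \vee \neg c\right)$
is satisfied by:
  {l: True, c: False, a: False}
  {l: False, c: False, a: False}
  {a: True, l: True, c: False}
  {a: True, l: False, c: False}
  {c: True, l: True, a: False}


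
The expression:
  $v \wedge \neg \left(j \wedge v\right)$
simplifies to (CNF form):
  $v \wedge \neg j$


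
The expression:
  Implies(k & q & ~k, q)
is always true.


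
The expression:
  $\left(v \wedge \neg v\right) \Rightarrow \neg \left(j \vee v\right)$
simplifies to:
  $\text{True}$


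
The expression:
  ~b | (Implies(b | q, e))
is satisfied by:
  {e: True, b: False}
  {b: False, e: False}
  {b: True, e: True}


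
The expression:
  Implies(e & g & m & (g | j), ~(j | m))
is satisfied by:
  {g: False, m: False, e: False}
  {e: True, g: False, m: False}
  {m: True, g: False, e: False}
  {e: True, m: True, g: False}
  {g: True, e: False, m: False}
  {e: True, g: True, m: False}
  {m: True, g: True, e: False}


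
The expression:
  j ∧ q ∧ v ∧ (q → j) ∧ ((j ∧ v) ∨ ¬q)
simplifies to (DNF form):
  j ∧ q ∧ v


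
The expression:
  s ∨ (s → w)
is always true.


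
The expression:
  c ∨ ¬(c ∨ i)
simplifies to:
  c ∨ ¬i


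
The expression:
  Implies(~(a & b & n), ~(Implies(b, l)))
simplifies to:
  b & (a | ~l) & (n | ~l)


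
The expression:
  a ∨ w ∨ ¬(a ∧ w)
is always true.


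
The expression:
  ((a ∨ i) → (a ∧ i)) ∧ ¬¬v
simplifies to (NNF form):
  v ∧ (a ∨ ¬i) ∧ (i ∨ ¬a)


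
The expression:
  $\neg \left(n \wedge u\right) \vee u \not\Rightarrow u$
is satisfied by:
  {u: False, n: False}
  {n: True, u: False}
  {u: True, n: False}


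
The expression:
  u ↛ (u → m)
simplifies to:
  u ∧ ¬m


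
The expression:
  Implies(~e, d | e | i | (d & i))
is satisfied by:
  {i: True, d: True, e: True}
  {i: True, d: True, e: False}
  {i: True, e: True, d: False}
  {i: True, e: False, d: False}
  {d: True, e: True, i: False}
  {d: True, e: False, i: False}
  {e: True, d: False, i: False}


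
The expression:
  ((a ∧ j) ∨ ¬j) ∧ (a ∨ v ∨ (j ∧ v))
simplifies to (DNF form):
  a ∨ (v ∧ ¬j)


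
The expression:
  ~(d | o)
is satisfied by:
  {d: False, o: False}


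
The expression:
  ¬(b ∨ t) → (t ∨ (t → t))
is always true.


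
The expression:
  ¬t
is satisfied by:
  {t: False}


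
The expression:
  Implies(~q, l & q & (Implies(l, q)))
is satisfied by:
  {q: True}


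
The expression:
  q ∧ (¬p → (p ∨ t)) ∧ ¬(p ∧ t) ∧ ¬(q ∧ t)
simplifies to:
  p ∧ q ∧ ¬t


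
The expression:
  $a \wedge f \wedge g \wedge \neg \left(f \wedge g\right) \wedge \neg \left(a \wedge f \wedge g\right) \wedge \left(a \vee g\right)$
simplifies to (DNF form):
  $\text{False}$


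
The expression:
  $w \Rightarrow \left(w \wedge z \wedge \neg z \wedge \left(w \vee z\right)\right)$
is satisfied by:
  {w: False}


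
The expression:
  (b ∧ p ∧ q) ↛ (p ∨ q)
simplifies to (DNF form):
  False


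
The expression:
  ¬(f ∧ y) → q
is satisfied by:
  {q: True, f: True, y: True}
  {q: True, f: True, y: False}
  {q: True, y: True, f: False}
  {q: True, y: False, f: False}
  {f: True, y: True, q: False}


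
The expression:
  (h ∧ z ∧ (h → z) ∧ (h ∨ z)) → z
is always true.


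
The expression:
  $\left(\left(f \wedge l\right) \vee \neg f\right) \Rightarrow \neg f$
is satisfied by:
  {l: False, f: False}
  {f: True, l: False}
  {l: True, f: False}


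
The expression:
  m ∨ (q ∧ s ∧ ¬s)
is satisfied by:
  {m: True}


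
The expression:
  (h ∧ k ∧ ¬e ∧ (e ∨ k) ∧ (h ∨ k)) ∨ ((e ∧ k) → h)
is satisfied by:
  {h: True, k: False, e: False}
  {k: False, e: False, h: False}
  {h: True, e: True, k: False}
  {e: True, k: False, h: False}
  {h: True, k: True, e: False}
  {k: True, h: False, e: False}
  {h: True, e: True, k: True}


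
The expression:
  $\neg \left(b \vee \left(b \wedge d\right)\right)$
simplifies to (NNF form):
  $\neg b$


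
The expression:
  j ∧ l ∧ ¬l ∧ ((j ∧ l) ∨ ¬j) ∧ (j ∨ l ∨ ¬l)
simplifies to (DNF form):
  False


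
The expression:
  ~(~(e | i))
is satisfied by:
  {i: True, e: True}
  {i: True, e: False}
  {e: True, i: False}


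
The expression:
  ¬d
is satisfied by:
  {d: False}


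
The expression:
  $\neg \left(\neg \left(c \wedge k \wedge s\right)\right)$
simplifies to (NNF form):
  $c \wedge k \wedge s$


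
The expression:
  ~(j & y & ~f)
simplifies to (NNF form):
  f | ~j | ~y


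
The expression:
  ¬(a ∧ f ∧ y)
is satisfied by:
  {y: False, a: False, f: False}
  {f: True, y: False, a: False}
  {a: True, y: False, f: False}
  {f: True, a: True, y: False}
  {y: True, f: False, a: False}
  {f: True, y: True, a: False}
  {a: True, y: True, f: False}


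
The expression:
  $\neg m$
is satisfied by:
  {m: False}


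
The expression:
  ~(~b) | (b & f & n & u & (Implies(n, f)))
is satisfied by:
  {b: True}


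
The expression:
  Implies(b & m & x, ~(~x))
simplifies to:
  True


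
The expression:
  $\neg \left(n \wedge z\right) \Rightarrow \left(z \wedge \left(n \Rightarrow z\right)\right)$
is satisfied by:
  {z: True}


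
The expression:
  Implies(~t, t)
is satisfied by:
  {t: True}


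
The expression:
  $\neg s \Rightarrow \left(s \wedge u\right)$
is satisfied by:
  {s: True}


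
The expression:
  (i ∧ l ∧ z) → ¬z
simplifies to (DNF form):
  ¬i ∨ ¬l ∨ ¬z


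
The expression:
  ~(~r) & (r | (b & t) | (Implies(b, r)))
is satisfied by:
  {r: True}


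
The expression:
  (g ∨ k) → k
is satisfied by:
  {k: True, g: False}
  {g: False, k: False}
  {g: True, k: True}


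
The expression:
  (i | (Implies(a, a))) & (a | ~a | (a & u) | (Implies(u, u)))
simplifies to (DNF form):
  True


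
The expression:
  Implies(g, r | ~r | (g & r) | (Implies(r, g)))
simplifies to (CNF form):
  True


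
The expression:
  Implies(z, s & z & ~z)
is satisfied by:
  {z: False}


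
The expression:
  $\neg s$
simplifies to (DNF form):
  $\neg s$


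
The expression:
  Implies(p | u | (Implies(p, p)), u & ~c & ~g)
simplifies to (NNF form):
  u & ~c & ~g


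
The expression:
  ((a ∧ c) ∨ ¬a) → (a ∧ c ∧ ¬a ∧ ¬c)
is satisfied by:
  {a: True, c: False}


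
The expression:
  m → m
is always true.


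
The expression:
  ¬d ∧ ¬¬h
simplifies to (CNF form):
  h ∧ ¬d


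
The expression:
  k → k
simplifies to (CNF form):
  True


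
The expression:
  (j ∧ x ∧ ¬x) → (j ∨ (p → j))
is always true.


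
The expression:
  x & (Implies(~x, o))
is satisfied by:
  {x: True}


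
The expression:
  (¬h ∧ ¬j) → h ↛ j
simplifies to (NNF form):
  h ∨ j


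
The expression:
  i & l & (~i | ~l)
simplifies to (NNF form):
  False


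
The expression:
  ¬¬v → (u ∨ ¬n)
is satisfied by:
  {u: True, v: False, n: False}
  {v: False, n: False, u: False}
  {n: True, u: True, v: False}
  {n: True, v: False, u: False}
  {u: True, v: True, n: False}
  {v: True, u: False, n: False}
  {n: True, v: True, u: True}


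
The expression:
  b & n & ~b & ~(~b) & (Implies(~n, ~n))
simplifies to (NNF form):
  False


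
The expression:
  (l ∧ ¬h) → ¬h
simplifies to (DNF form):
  True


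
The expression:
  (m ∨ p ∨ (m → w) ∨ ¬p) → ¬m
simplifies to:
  ¬m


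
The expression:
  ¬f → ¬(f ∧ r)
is always true.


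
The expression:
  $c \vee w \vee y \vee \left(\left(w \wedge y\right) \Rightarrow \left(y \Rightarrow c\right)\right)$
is always true.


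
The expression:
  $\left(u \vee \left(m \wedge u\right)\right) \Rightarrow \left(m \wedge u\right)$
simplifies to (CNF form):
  $m \vee \neg u$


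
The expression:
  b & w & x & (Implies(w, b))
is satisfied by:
  {w: True, b: True, x: True}


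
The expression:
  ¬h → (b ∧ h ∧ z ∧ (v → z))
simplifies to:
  h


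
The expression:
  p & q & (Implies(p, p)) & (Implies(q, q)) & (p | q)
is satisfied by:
  {p: True, q: True}


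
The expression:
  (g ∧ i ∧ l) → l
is always true.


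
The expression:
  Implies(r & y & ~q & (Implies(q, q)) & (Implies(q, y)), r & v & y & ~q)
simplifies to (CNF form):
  q | v | ~r | ~y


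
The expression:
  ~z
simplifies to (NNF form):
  ~z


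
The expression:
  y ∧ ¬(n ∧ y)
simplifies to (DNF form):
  y ∧ ¬n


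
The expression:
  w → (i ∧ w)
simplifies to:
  i ∨ ¬w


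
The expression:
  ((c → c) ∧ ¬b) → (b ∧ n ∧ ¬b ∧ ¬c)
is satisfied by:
  {b: True}


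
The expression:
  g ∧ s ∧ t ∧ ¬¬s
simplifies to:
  g ∧ s ∧ t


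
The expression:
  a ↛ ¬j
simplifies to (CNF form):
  a ∧ j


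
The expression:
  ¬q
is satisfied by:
  {q: False}


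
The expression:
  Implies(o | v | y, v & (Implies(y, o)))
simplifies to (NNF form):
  (o & v) | (~o & ~y)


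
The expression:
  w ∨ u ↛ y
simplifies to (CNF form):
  (u ∨ w) ∧ (w ∨ ¬y)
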